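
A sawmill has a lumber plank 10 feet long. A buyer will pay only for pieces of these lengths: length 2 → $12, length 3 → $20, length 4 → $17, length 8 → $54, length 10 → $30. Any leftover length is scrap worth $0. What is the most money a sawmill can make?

Let f[k] be the best obtainable value from length k. For each k, try every first piece i and keep the best of price[i] + f[k−i].
f[1] = 0
f[2] = 12
f[3] = max(12+0, 20+0) = 20
f[4] = max(12+12, 20+0, 17+0) = 24
f[5] = max(12+20, 20+12, 17+0) = 32
f[6] = max(12+24, 20+20, 17+12) = 40
f[7] = max(12+32, 20+24, 17+20) = 44
f[8] = max(12+40, 20+32, 17+24, 54+0) = 54
f[9] = max(12+44, 20+40, 17+32, 54+0) = 60
f[10] = max(12+54, 20+44, 17+40, 54+12, 30+0) = 66
One optimal cutting: 8 + 2 → $66.

66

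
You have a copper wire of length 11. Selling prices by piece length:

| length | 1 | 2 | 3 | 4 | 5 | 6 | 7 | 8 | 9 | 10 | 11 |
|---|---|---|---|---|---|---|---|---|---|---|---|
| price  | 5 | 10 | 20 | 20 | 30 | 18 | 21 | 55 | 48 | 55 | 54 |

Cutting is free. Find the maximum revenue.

75

Let v[k] be the best obtainable value from length k. For each k, try every first piece i and keep the best of price[i] + v[k−i].
v[1] = 5
v[2] = max(5+5, 10+0) = 10
v[3] = max(5+10, 10+5, 20+0) = 20
v[4] = max(5+20, 10+10, 20+5, 20+0) = 25
v[5] = max(5+25, 10+20, 20+10, 20+5, 30+0) = 30
v[6] = max(5+30, 10+25, 20+20, 20+10, 30+5, 18+0) = 40
v[7] = max(5+40, 10+30, 20+25, …, 18+5, 21+0) = 45
v[8] = max(5+45, 10+40, 20+30, …, 21+5, 55+0) = 55
v[9] = max(5+55, 10+45, 20+40, …, 55+5, 48+0) = 60
v[10] = max(5+60, 10+55, 20+45, …, 48+5, 55+0) = 65
v[11] = max(5+65, 10+60, 20+55, …, 55+5, 54+0) = 75
One optimal cutting: 8 + 3 → €55 + €20 = €75.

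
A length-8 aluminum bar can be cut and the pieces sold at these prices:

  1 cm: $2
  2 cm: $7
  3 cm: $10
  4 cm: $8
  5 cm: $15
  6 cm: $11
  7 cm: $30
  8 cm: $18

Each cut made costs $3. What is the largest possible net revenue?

Build r[k] bottom-up: r[k] = max over allowed piece i of (p[i] + r[k−i]) − 3 per cut.
r[1] = 2
r[2] = max(2+2-3, 7+0) = 7
r[3] = max(2+7-3, 7+2-3, 10+0) = 10
r[4] = max(2+10-3, 7+7-3, 10+2-3, 8+0) = 11
r[5] = max(2+11-3, 7+10-3, 10+7-3, 8+2-3, 15+0) = 15
r[6] = max(2+15-3, 7+11-3, 10+10-3, 8+7-3, 15+2-3, 11+0) = 17
r[7] = max(2+17-3, 7+15-3, 10+11-3, …, 11+2-3, 30+0) = 30
r[8] = max(2+30-3, 7+17-3, 10+15-3, …, 30+2-3, 18+0) = 29
One optimal plan: pieces 7 + 1 (1 cut) → $32 − $3 = $29.

29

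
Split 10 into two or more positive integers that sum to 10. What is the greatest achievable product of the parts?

Fill m[k] for k=2..10: at each k try every first piece i and multiply by the better of (k−i) uncut or m[k−i].
m[2] = 1·max(1,0) = 1·1 = 1
m[3] = max(1·2, 2·1) = 2
m[4] = max(1·3, 2·2, 3·1) = 4
m[5] = max(1·4, 2·3, 3·2, 4·1) = 6
m[6] = max(1·6, 2·4, 3·3, 4·2, 5·1) = 9
m[7] = max(1·9, 2·6, 3·4, 4·3, 5·2, 6·1) = 12
m[8] = max(1·12, 2·9, 3·6, …, 6·2, 7·1) = 18
m[9] = max(1·18, 2·12, 3·9, …, 7·2, 8·1) = 27
m[10] = max(1·27, 2·18, 3·12, …, 8·2, 9·1) = 36
One optimal split: 3 + 3 + 2 + 2; product 3·3·2·2 = 36.

36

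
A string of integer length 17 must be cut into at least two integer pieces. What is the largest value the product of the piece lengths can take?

486

Define m[k] = max over 1≤i<k of i · max(k−i, m[k−i]); the inner max lets the remainder stay uncut if that's better.
Small cases: m[2]=1, m[3]=2, m[4]=4, m[5]=6, m[6]=9, m[7]=12, m[8]=18, m[9]=27, m[10]=36, m[11]=54, m[12]=81.
m[13] = 2*max(11,54) = 2*54 = 108
m[14] = 2*max(12,81) = 2*81 = 162
m[15] = 3*max(12,81) = 3*81 = 243
m[16] = 2*max(14,162) = 2*162 = 324
m[17] = 2*max(15,243) = 2*243 = 486
One optimal split: 3 + 3 + 3 + 3 + 3 + 2; product 3*3*3*3*3*2 = 486.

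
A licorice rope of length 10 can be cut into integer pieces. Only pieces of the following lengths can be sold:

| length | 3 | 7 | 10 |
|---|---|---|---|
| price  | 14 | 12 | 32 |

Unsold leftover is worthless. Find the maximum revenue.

42

Consider every possible first cut. r[k] is the best of p[i]+r[k−i] over all sellable i≤k.
r[1] = 0
r[2] = 0
r[3] = 14
r[4] = 14
r[5] = 14
r[6] = 28  (first piece 3, then r[3]=14)
r[7] = 28
r[8] = 28
r[9] = 42  (first piece 3, then r[6]=28)
r[10] = 42
One optimal cutting: pieces 3 + 3 + 3 with 1 cm of scrap → ¢42.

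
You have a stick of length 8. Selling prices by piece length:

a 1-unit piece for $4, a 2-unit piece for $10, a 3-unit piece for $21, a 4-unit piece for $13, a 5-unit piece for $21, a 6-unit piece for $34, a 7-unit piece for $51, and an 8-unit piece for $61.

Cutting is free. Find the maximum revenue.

61

Consider every possible first cut. r[k] is the best of p[i]+r[k−i] over all sellable i≤k.
r[1] = 4
r[2] = max(4+4, 10+0) = 10
r[3] = max(4+10, 10+4, 21+0) = 21
r[4] = max(4+21, 10+10, 21+4, 13+0) = 25
r[5] = max(4+25, 10+21, 21+10, 13+4, 21+0) = 31
r[6] = max(4+31, 10+25, 21+21, 13+10, 21+4, 34+0) = 42
r[7] = max(4+42, 10+31, 21+25, …, 34+4, 51+0) = 51
r[8] = max(4+51, 10+42, 21+31, …, 51+4, 61+0) = 61
Best is to sell the whole 8-unit piece uncut for $61.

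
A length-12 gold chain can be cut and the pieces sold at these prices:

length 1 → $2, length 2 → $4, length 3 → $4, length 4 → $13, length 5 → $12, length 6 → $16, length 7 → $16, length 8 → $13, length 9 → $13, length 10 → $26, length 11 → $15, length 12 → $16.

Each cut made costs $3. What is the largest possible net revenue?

33

Consider every possible first cut. v[k] is the best of p[i]+v[k−i] over all sellable i≤k, charging 3 whenever i<k.
v[1] = 2
v[2] = max(2+2-3, 4+0) = 4
v[3] = max(2+4-3, 4+2-3, 4+0) = 4
v[4] = max(2+4-3, 4+4-3, 4+2-3, 13+0) = 13
v[5] = max(2+13-3, 4+4-3, 4+4-3, 13+2-3, 12+0) = 12
v[6] = max(2+12-3, 4+13-3, 4+4-3, 13+4-3, 12+2-3, 16+0) = 16
v[7] = max(2+16-3, 4+12-3, 4+13-3, …, 16+2-3, 16+0) = 16
v[8] = max(2+16-3, 4+16-3, 4+12-3, …, 16+2-3, 13+0) = 23
v[9] = max(2+23-3, 4+16-3, 4+16-3, …, 13+2-3, 13+0) = 22
v[10] = max(2+22-3, 4+23-3, 4+16-3, …, 13+2-3, 26+0) = 26
v[11] = max(2+26-3, 4+22-3, 4+23-3, …, 26+2-3, 15+0) = 26
v[12] = max(2+26-3, 4+26-3, 4+22-3, …, 15+2-3, 16+0) = 33
One optimal plan: pieces 4 + 4 + 4 (2 cuts) → $39 − $6 = $33.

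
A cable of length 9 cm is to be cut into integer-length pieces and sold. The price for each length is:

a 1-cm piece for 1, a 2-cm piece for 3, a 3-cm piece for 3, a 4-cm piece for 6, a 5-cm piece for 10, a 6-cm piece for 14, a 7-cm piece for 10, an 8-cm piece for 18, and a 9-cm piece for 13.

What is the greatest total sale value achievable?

19

Consider every possible first cut. v[k] is the best of p[i]+v[k−i] over all sellable i≤k.
v[1] = 1
v[2] = max(1+1, 3+0) = 3
v[3] = max(1+3, 3+1, 3+0) = 4
v[4] = max(1+4, 3+3, 3+1, 6+0) = 6
v[5] = max(1+6, 3+4, 3+3, 6+1, 10+0) = 10
v[6] = max(1+10, 3+6, 3+4, 6+3, 10+1, 14+0) = 14
v[7] = max(1+14, 3+10, 3+6, …, 14+1, 10+0) = 15
v[8] = max(1+15, 3+14, 3+10, …, 10+1, 18+0) = 18
v[9] = max(1+18, 3+15, 3+14, …, 18+1, 13+0) = 19
One optimal cutting: 8 + 1 → 18 + 1 = 19.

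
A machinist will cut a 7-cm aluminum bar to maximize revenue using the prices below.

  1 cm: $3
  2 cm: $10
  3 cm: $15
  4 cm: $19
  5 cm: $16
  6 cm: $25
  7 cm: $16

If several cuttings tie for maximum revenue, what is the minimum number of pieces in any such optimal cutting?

Build r[k] bottom-up: r[k] = max over allowed piece i of (p[i] + r[k−i]).
r[1] = 3
r[2] = max(3+3, 10+0) = 10
r[3] = max(3+10, 10+3, 15+0) = 15
r[4] = max(3+15, 10+10, 15+3, 19+0) = 20
r[5] = max(3+20, 10+15, 15+10, 19+3, 16+0) = 25
r[6] = max(3+25, 10+20, 15+15, 19+10, 16+3, 25+0) = 30
r[7] = max(3+30, 10+25, 15+20, …, 25+3, 16+0) = 35
Maximum revenue is $35.
Now minimize piece count subject to staying optimal: for each k, pieces[k] = 1 + min over i with p[i]+r[k−i]=r[k] of pieces[k−i].
pieces[4] = 2
pieces[5] = 2
pieces[6] = 2
pieces[7] = 3

3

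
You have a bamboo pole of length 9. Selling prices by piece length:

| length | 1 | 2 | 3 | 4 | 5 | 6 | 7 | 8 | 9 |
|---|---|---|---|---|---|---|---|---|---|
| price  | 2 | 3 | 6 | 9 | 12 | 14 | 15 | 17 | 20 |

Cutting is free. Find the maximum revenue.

21

Let R[k] be the best obtainable value from length k. For each k, try every first piece i and keep the best of price[i] + R[k−i].
R[1] = 2
R[2] = 4  (first piece 1, then R[1]=2)
R[3] = 6  (first piece 1, then R[2]=4)
R[4] = 9
R[5] = 12
R[6] = 14  (first piece 1, then R[5]=12)
R[7] = 16  (first piece 1, then R[6]=14)
R[8] = 18  (first piece 1, then R[7]=16)
R[9] = 21  (first piece 4, then R[5]=12)
One optimal cutting: 5 + 4 → $12 + $9 = $21.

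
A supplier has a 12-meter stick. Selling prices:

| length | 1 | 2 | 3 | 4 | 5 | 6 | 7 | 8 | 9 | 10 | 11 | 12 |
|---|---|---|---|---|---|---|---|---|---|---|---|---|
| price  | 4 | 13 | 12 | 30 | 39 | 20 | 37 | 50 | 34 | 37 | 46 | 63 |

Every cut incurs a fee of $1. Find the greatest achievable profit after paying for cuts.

89

Let v[k] be the best obtainable value from length k. For each k, try every first piece i and keep the best of price[i] + v[k−i] minus the 1 cut fee when i<k.
v[1] = 4
v[2] = 13
v[3] = 16  (first piece 1, then v[2]=13)
v[4] = 30
v[5] = 39
v[6] = 42  (first piece 1, then v[5]=39)
v[7] = 51  (first piece 2, then v[5]=39)
v[8] = 59  (first piece 4, then v[4]=30)
v[9] = 68  (first piece 4, then v[5]=39)
v[10] = 77  (first piece 5, then v[5]=39)
v[11] = 80  (first piece 1, then v[10]=77)
v[12] = 89  (first piece 2, then v[10]=77)
One optimal plan: pieces 5 + 5 + 2 (2 cuts) → $91 − $2 = $89.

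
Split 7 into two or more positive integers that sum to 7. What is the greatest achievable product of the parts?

Define g[k] = max over 1≤i<k of i · max(k−i, g[k−i]); the inner max lets the remainder stay uncut if that's better.
g[2] = 1×max(1,0) = 1×1 = 1
g[3] = 1×max(2,1) = 1×2 = 2
g[4] = 2×max(2,1) = 2×2 = 4
g[5] = 2×max(3,2) = 2×3 = 6
g[6] = 3×max(3,2) = 3×3 = 9
g[7] = 2×max(5,6) = 2×6 = 12
One optimal split: 3 + 2 + 2; product 3×2×2 = 12.

12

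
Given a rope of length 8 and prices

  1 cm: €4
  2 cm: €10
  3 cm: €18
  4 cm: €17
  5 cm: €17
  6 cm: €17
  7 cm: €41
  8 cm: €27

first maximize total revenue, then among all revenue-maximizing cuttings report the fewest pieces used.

3

Consider every possible first cut. r[k] is the best of p[i]+r[k−i] over all sellable i≤k.
r[1] = 4
r[2] = 10
r[3] = 18
r[4] = 22  (first piece 1, then r[3]=18)
r[5] = 28  (first piece 2, then r[3]=18)
r[6] = 36  (first piece 3, then r[3]=18)
r[7] = 41
r[8] = 46  (first piece 2, then r[6]=36)
Maximum revenue is €46.
Now minimize piece count subject to staying optimal: for each k, pieces[k] = 1 + min over i with p[i]+r[k−i]=r[k] of pieces[k−i].
pieces[5] = 2
pieces[6] = 2
pieces[7] = 1
pieces[8] = 3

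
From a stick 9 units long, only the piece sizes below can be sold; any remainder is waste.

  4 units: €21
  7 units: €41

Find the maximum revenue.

42

Let r[k] be the best obtainable value from length k. For each k, try every first piece i and keep the best of price[i] + r[k−i].
r[1] = 0
r[2] = 0
r[3] = 0
r[4] = 21
r[5] = 21
r[6] = 21
r[7] = 41
r[8] = 42  (first piece 4, then r[4]=21)
r[9] = 42
One optimal cutting: pieces 4 + 4 with 1 unit of scrap → €42.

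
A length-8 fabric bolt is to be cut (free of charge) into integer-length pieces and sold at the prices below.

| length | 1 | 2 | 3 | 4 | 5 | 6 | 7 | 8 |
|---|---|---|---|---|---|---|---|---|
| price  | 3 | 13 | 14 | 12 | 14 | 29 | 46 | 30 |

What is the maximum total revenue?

52

Consider every possible first cut. r[k] is the best of p[i]+r[k−i] over all sellable i≤k.
r[1] = 3
r[2] = 13
r[3] = 16  (first piece 1, then r[2]=13)
r[4] = 26  (first piece 2, then r[2]=13)
r[5] = 29  (first piece 1, then r[4]=26)
r[6] = 39  (first piece 2, then r[4]=26)
r[7] = 46
r[8] = 52  (first piece 2, then r[6]=39)
One optimal cutting: 2 + 2 + 2 + 2 → $13 + $13 + $13 + $13 = $52.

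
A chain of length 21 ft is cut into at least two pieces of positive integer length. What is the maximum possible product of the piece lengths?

Define P[k] = max over 1≤i<k of i · max(k−i, P[k−i]); the inner max lets the remainder stay uncut if that's better.
P[2] = 1·max(1,0) = 1·1 = 1
P[3] = 1·max(2,1) = 1·2 = 2
P[4] = 2·max(2,1) = 2·2 = 4
P[5] = 2·max(3,2) = 2·3 = 6
P[6] = 3·max(3,2) = 3·3 = 9
P[7] = 2·max(5,6) = 2·6 = 12
P[8] = 2·max(6,9) = 2·9 = 18
P[9] = 3·max(6,9) = 3·9 = 27
P[10] = 2·max(8,18) = 2·18 = 36
P[11] = 2·max(9,27) = 2·27 = 54
P[12] = 3·max(9,27) = 3·27 = 81
P[13] = 2·max(11,54) = 2·54 = 108
P[14] = 2·max(12,81) = 2·81 = 162
P[15] = 3·max(12,81) = 3·81 = 243
P[16] = 2·max(14,162) = 2·162 = 324
P[17] = 2·max(15,243) = 2·243 = 486
P[18] = 3·max(15,243) = 3·243 = 729
P[19] = 2·max(17,486) = 2·486 = 972
P[20] = 2·max(18,729) = 2·729 = 1458
P[21] = 3·max(18,729) = 3·729 = 2187
One optimal split: 3 + 3 + 3 + 3 + 3 + 3 + 3; product 3·3·3·3·3·3·3 = 2187.

2187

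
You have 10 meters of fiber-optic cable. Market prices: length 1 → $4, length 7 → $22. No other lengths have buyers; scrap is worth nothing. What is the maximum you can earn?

40

Build best[k] bottom-up: best[k] = max over allowed piece i of (p[i] + best[k−i]).
best[1] = 4
best[2] = 8  (first piece 1, then best[1]=4)
best[3] = 12  (first piece 1, then best[2]=8)
best[4] = 16  (first piece 1, then best[3]=12)
best[5] = 20  (first piece 1, then best[4]=16)
best[6] = 24  (first piece 1, then best[5]=20)
best[7] = 28  (first piece 1, then best[6]=24)
best[8] = 32  (first piece 1, then best[7]=28)
best[9] = 36  (first piece 1, then best[8]=32)
best[10] = 40  (first piece 1, then best[9]=36)
One optimal cutting: 1 + 1 + 1 + 1 + 1 + 1 + 1 + 1 + 1 + 1 → $40.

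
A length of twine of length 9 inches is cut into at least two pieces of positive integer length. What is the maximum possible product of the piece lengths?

Define P[k] = max over 1≤i<k of i · max(k−i, P[k−i]); the inner max lets the remainder stay uncut if that's better.
P[2] = 1*max(1,0) = 1*1 = 1
P[3] = 1*max(2,1) = 1*2 = 2
P[4] = 2*max(2,1) = 2*2 = 4
P[5] = 2*max(3,2) = 2*3 = 6
P[6] = 3*max(3,2) = 3*3 = 9
P[7] = 2*max(5,6) = 2*6 = 12
P[8] = 2*max(6,9) = 2*9 = 18
P[9] = 3*max(6,9) = 3*9 = 27
One optimal split: 3 + 3 + 3; product 3*3*3 = 27.

27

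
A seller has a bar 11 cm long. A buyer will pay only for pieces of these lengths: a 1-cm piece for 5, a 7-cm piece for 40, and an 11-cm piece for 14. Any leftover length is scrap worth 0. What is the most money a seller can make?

Let best[k] be the best obtainable value from length k. For each k, try every first piece i and keep the best of price[i] + best[k−i].
best[1] = 5
best[2] = 10  (first piece 1, then best[1]=5)
best[3] = 15  (first piece 1, then best[2]=10)
best[4] = 20  (first piece 1, then best[3]=15)
best[5] = 25  (first piece 1, then best[4]=20)
best[6] = 30  (first piece 1, then best[5]=25)
best[7] = 40
best[8] = 45  (first piece 1, then best[7]=40)
best[9] = 50  (first piece 1, then best[8]=45)
best[10] = 55  (first piece 1, then best[9]=50)
best[11] = 60  (first piece 1, then best[10]=55)
One optimal cutting: 7 + 1 + 1 + 1 + 1 → 60.

60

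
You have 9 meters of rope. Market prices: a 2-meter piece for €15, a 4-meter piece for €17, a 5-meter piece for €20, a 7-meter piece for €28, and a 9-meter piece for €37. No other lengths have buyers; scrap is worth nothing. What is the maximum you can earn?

60

Consider every possible first cut. r[k] is the best of p[i]+r[k−i] over all sellable i≤k.
r[1] = 0
r[2] = 15
r[3] = 15
r[4] = 30  (first piece 2, then r[2]=15)
r[5] = 30
r[6] = 45  (first piece 2, then r[4]=30)
r[7] = 45
r[8] = 60  (first piece 2, then r[6]=45)
r[9] = 60
One optimal cutting: pieces 2 + 2 + 2 + 2 with 1 meter of scrap → €60.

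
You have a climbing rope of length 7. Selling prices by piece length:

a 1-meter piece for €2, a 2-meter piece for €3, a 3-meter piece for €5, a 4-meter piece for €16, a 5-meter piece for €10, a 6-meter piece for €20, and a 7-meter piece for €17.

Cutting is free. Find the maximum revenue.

Consider every possible first cut. best[k] is the best of p[i]+best[k−i] over all sellable i≤k.
best[1] = 2
best[2] = max(2+2, 3+0) = 4
best[3] = max(2+4, 3+2, 5+0) = 6
best[4] = max(2+6, 3+4, 5+2, 16+0) = 16
best[5] = max(2+16, 3+6, 5+4, 16+2, 10+0) = 18
best[6] = max(2+18, 3+16, 5+6, 16+4, 10+2, 20+0) = 20
best[7] = max(2+20, 3+18, 5+16, …, 20+2, 17+0) = 22
One optimal cutting: 4 + 1 + 1 + 1 → €16 + €2 + €2 + €2 = €22.

22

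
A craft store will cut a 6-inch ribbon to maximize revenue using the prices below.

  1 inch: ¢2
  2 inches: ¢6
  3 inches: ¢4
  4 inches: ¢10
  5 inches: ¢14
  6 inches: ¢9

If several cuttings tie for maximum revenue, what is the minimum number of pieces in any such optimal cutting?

3

Build r[k] bottom-up: r[k] = max over allowed piece i of (p[i] + r[k−i]).
r[1] = 2
r[2] = 6
r[3] = 8  (first piece 1, then r[2]=6)
r[4] = 12  (first piece 2, then r[2]=6)
r[5] = 14  (first piece 1, then r[4]=12)
r[6] = 18  (first piece 2, then r[4]=12)
Maximum revenue is ¢18.
Now minimize piece count subject to staying optimal: for each k, pieces[k] = 1 + min over i with p[i]+r[k−i]=r[k] of pieces[k−i].
pieces[3] = 2
pieces[4] = 2
pieces[5] = 1
pieces[6] = 3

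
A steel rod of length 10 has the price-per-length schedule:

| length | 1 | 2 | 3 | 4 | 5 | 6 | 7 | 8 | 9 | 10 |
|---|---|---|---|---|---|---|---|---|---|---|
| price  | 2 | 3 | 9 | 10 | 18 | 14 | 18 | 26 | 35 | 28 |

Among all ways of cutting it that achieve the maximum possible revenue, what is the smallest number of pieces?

Build r[k] bottom-up: r[k] = max over allowed piece i of (p[i] + r[k−i]).
r[1] = 2
r[2] = 4  (first piece 1, then r[1]=2)
r[3] = 9
r[4] = 11  (first piece 1, then r[3]=9)
r[5] = 18
r[6] = 20  (first piece 1, then r[5]=18)
r[7] = 22  (first piece 1, then r[6]=20)
r[8] = 27  (first piece 3, then r[5]=18)
r[9] = 35
r[10] = 37  (first piece 1, then r[9]=35)
Maximum revenue is $37.
Now minimize piece count subject to staying optimal: for each k, pieces[k] = 1 + min over i with p[i]+r[k−i]=r[k] of pieces[k−i].
pieces[7] = 3
pieces[8] = 2
pieces[9] = 1
pieces[10] = 2

2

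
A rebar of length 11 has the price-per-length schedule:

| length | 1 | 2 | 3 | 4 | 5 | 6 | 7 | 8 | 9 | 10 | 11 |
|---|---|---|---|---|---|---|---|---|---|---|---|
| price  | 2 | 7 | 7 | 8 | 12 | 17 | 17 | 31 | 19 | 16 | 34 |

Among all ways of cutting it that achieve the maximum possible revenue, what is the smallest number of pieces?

3

Let r[k] be the best obtainable value from length k. For each k, try every first piece i and keep the best of price[i] + r[k−i].
r[1] = 2
r[2] = max(2+2, 7+0) = 7
r[3] = max(2+7, 7+2, 7+0) = 9
r[4] = max(2+9, 7+7, 7+2, 8+0) = 14
r[5] = max(2+14, 7+9, 7+7, 8+2, 12+0) = 16
r[6] = max(2+16, 7+14, 7+9, 8+7, 12+2, 17+0) = 21
r[7] = max(2+21, 7+16, 7+14, …, 17+2, 17+0) = 23
r[8] = max(2+23, 7+21, 7+16, …, 17+2, 31+0) = 31
r[9] = max(2+31, 7+23, 7+21, …, 31+2, 19+0) = 33
r[10] = max(2+33, 7+31, 7+23, …, 19+2, 16+0) = 38
r[11] = max(2+38, 7+33, 7+31, …, 16+2, 34+0) = 40
Maximum revenue is ₹40.
Now minimize piece count subject to staying optimal: for each k, pieces[k] = 1 + min over i with p[i]+r[k−i]=r[k] of pieces[k−i].
pieces[8] = 1
pieces[9] = 2
pieces[10] = 2
pieces[11] = 3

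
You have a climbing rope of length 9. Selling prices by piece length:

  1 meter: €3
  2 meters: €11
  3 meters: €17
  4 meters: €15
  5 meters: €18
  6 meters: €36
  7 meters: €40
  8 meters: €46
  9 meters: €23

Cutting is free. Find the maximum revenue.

53

Consider every possible first cut. R[k] is the best of p[i]+R[k−i] over all sellable i≤k.
R[1] = 3
R[2] = max(3+3, 11+0) = 11
R[3] = max(3+11, 11+3, 17+0) = 17
R[4] = max(3+17, 11+11, 17+3, 15+0) = 22
R[5] = max(3+22, 11+17, 17+11, 15+3, 18+0) = 28
R[6] = max(3+28, 11+22, 17+17, 15+11, 18+3, 36+0) = 36
R[7] = max(3+36, 11+28, 17+22, …, 36+3, 40+0) = 40
R[8] = max(3+40, 11+36, 17+28, …, 40+3, 46+0) = 47
R[9] = max(3+47, 11+40, 17+36, …, 46+3, 23+0) = 53
One optimal cutting: 6 + 3 → €36 + €17 = €53.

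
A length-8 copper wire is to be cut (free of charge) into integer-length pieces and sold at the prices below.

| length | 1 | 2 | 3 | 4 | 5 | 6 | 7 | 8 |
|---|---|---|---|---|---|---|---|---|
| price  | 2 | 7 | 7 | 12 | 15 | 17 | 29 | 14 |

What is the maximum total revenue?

Let r[k] be the best obtainable value from length k. For each k, try every first piece i and keep the best of price[i] + r[k−i].
r[1] = 2
r[2] = 7
r[3] = 9  (first piece 1, then r[2]=7)
r[4] = 14  (first piece 2, then r[2]=7)
r[5] = 16  (first piece 1, then r[4]=14)
r[6] = 21  (first piece 2, then r[4]=14)
r[7] = 29
r[8] = 31  (first piece 1, then r[7]=29)
One optimal cutting: 7 + 1 → €29 + €2 = €31.

31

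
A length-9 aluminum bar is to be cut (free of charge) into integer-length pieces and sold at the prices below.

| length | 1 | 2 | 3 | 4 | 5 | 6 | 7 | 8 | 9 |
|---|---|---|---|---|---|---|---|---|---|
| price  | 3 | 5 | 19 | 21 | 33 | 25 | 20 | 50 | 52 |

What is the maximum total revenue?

Let best[k] be the best obtainable value from length k. For each k, try every first piece i and keep the best of price[i] + best[k−i].
best[1] = 3
best[2] = 6  (first piece 1, then best[1]=3)
best[3] = 19
best[4] = 22  (first piece 1, then best[3]=19)
best[5] = 33
best[6] = 38  (first piece 3, then best[3]=19)
best[7] = 41  (first piece 1, then best[6]=38)
best[8] = 52  (first piece 3, then best[5]=33)
best[9] = 57  (first piece 3, then best[6]=38)
One optimal cutting: 3 + 3 + 3 → $19 + $19 + $19 = $57.

57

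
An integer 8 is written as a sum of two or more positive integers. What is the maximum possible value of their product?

18

Fill f[k] for k=2..8: at each k try every first piece i and multiply by the better of (k−i) uncut or f[k−i].
f[2] = 1*max(1,0) = 1*1 = 1
f[3] = 1*max(2,1) = 1*2 = 2
f[4] = 2*max(2,1) = 2*2 = 4
f[5] = 2*max(3,2) = 2*3 = 6
f[6] = 3*max(3,2) = 3*3 = 9
f[7] = 2*max(5,6) = 2*6 = 12
f[8] = 2*max(6,9) = 2*9 = 18
One optimal split: 3 + 3 + 2; product 3*3*2 = 18.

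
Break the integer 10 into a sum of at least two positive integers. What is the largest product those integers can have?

Fill m[k] for k=2..10: at each k try every first piece i and multiply by the better of (k−i) uncut or m[k−i].
Small cases: m[2]=1, m[3]=2, m[4]=4, m[5]=6.
m[6] = 3×max(3,2) = 3×3 = 9
m[7] = 2×max(5,6) = 2×6 = 12
m[8] = 2×max(6,9) = 2×9 = 18
m[9] = 3×max(6,9) = 3×9 = 27
m[10] = 2×max(8,18) = 2×18 = 36
One optimal split: 3 + 3 + 2 + 2; product 3×3×2×2 = 36.

36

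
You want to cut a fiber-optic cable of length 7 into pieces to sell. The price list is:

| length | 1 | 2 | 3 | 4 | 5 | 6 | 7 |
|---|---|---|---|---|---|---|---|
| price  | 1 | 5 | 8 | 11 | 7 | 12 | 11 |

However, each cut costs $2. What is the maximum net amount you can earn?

Let net[k] be the best obtainable value from length k. For each k, try every first piece i and keep the best of price[i] + net[k−i] minus the 2 cut fee when i<k.
net[1] = 1
net[2] = max(1+1-2, 5+0) = 5
net[3] = max(1+5-2, 5+1-2, 8+0) = 8
net[4] = max(1+8-2, 5+5-2, 8+1-2, 11+0) = 11
net[5] = max(1+11-2, 5+8-2, 8+5-2, 11+1-2, 7+0) = 11
net[6] = max(1+11-2, 5+11-2, 8+8-2, 11+5-2, 7+1-2, 12+0) = 14
net[7] = max(1+14-2, 5+11-2, 8+11-2, …, 12+1-2, 11+0) = 17
One optimal plan: pieces 4 + 3 (1 cut) → $19 − $2 = $17.

17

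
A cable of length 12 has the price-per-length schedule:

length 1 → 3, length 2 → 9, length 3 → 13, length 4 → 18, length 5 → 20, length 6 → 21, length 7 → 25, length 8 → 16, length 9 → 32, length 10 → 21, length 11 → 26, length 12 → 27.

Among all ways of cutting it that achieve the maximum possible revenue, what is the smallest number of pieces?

3

Let r[k] be the best obtainable value from length k. For each k, try every first piece i and keep the best of price[i] + r[k−i].
r[1] = 3
r[2] = max(3+3, 9+0) = 9
r[3] = max(3+9, 9+3, 13+0) = 13
r[4] = max(3+13, 9+9, 13+3, 18+0) = 18
r[5] = max(3+18, 9+13, 13+9, 18+3, 20+0) = 22
r[6] = max(3+22, 9+18, 13+13, 18+9, 20+3, 21+0) = 27
r[7] = max(3+27, 9+22, 13+18, …, 21+3, 25+0) = 31
r[8] = max(3+31, 9+27, 13+22, …, 25+3, 16+0) = 36
r[9] = max(3+36, 9+31, 13+27, …, 16+3, 32+0) = 40
r[10] = max(3+40, 9+36, 13+31, …, 32+3, 21+0) = 45
r[11] = max(3+45, 9+40, 13+36, …, 21+3, 26+0) = 49
r[12] = max(3+49, 9+45, 13+40, …, 26+3, 27+0) = 54
Maximum revenue is 54.
Now minimize piece count subject to staying optimal: for each k, pieces[k] = 1 + min over i with p[i]+r[k−i]=r[k] of pieces[k−i].
pieces[9] = 3
pieces[10] = 3
pieces[11] = 3
pieces[12] = 3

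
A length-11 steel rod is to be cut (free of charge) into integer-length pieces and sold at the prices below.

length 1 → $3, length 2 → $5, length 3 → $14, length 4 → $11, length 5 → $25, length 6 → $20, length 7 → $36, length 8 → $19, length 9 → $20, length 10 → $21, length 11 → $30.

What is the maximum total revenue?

Build best[k] bottom-up: best[k] = max over allowed piece i of (p[i] + best[k−i]).
best[1] = 3
best[2] = max(3+3, 5+0) = 6
best[3] = max(3+6, 5+3, 14+0) = 14
best[4] = max(3+14, 5+6, 14+3, 11+0) = 17
best[5] = max(3+17, 5+14, 14+6, 11+3, 25+0) = 25
best[6] = max(3+25, 5+17, 14+14, 11+6, 25+3, 20+0) = 28
best[7] = max(3+28, 5+25, 14+17, …, 20+3, 36+0) = 36
best[8] = max(3+36, 5+28, 14+25, …, 36+3, 19+0) = 39
best[9] = max(3+39, 5+36, 14+28, …, 19+3, 20+0) = 42
best[10] = max(3+42, 5+39, 14+36, …, 20+3, 21+0) = 50
best[11] = max(3+50, 5+42, 14+39, …, 21+3, 30+0) = 53
One optimal cutting: 7 + 3 + 1 → $36 + $14 + $3 = $53.

53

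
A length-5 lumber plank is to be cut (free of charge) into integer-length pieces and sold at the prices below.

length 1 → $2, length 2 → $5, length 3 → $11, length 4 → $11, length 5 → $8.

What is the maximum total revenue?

Let R[k] be the best obtainable value from length k. For each k, try every first piece i and keep the best of price[i] + R[k−i].
R[1] = 2
R[2] = 5
R[3] = 11
R[4] = 13  (first piece 1, then R[3]=11)
R[5] = 16  (first piece 2, then R[3]=11)
One optimal cutting: 3 + 2 → $11 + $5 = $16.

16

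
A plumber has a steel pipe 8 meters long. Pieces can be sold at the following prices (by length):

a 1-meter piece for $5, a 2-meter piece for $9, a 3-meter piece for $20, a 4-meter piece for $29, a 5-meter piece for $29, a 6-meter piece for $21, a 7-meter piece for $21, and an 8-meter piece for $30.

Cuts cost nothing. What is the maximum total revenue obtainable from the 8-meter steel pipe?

58

Build v[k] bottom-up: v[k] = max over allowed piece i of (p[i] + v[k−i]).
v[1] = 5
v[2] = 10  (first piece 1, then v[1]=5)
v[3] = 20
v[4] = 29
v[5] = 34  (first piece 1, then v[4]=29)
v[6] = 40  (first piece 3, then v[3]=20)
v[7] = 49  (first piece 3, then v[4]=29)
v[8] = 58  (first piece 4, then v[4]=29)
One optimal cutting: 4 + 4 → $29 + $29 = $58.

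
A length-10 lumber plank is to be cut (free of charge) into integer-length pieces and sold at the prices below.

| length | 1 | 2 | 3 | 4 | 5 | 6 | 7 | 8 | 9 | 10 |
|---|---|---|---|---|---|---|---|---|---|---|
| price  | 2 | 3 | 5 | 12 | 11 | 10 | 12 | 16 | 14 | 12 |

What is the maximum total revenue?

Let r[k] be the best obtainable value from length k. For each k, try every first piece i and keep the best of price[i] + r[k−i].
r[1] = 2
r[2] = 4  (first piece 1, then r[1]=2)
r[3] = 6  (first piece 1, then r[2]=4)
r[4] = 12
r[5] = 14  (first piece 1, then r[4]=12)
r[6] = 16  (first piece 1, then r[5]=14)
r[7] = 18  (first piece 1, then r[6]=16)
r[8] = 24  (first piece 4, then r[4]=12)
r[9] = 26  (first piece 1, then r[8]=24)
r[10] = 28  (first piece 1, then r[9]=26)
One optimal cutting: 4 + 4 + 1 + 1 → $12 + $12 + $2 + $2 = $28.

28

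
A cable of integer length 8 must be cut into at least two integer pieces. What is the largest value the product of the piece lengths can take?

18

Fill prod[k] for k=2..8: at each k try every first piece i and multiply by the better of (k−i) uncut or prod[k−i].
prod[2] = 1*max(1,0) = 1*1 = 1
prod[3] = 1*max(2,1) = 1*2 = 2
prod[4] = 2*max(2,1) = 2*2 = 4
prod[5] = 2*max(3,2) = 2*3 = 6
prod[6] = 3*max(3,2) = 3*3 = 9
prod[7] = 2*max(5,6) = 2*6 = 12
prod[8] = 2*max(6,9) = 2*9 = 18
One optimal split: 3 + 3 + 2; product 3*3*2 = 18.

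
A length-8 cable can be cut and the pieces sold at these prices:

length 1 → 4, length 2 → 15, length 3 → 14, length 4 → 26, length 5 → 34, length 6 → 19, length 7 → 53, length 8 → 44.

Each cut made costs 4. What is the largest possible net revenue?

Let r[k] be the best obtainable value from length k. For each k, try every first piece i and keep the best of price[i] + r[k−i] minus the 4 cut fee when i<k.
r[1] = 4
r[2] = max(4+4-4, 15+0) = 15
r[3] = max(4+15-4, 15+4-4, 14+0) = 15
r[4] = max(4+15-4, 15+15-4, 14+4-4, 26+0) = 26
r[5] = max(4+26-4, 15+15-4, 14+15-4, 26+4-4, 34+0) = 34
r[6] = max(4+34-4, 15+26-4, 14+15-4, 26+15-4, 34+4-4, 19+0) = 37
r[7] = max(4+37-4, 15+34-4, 14+26-4, …, 19+4-4, 53+0) = 53
r[8] = max(4+53-4, 15+37-4, 14+34-4, …, 53+4-4, 44+0) = 53
One optimal plan: pieces 7 + 1 (1 cut) → 57 − 4 = 53.

53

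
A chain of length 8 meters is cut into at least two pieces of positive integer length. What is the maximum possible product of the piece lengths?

Let P[k] be the best product for length k (with at least one cut). For each first piece i, the rest contributes max(k−i, P[k−i]).
Small cases: P[2]=1.
P[3] = max(1×2, 2×1) = 2
P[4] = max(1×3, 2×2, 3×1) = 4
P[5] = max(1×4, 2×3, 3×2, 4×1) = 6
P[6] = max(1×6, 2×4, 3×3, 4×2, 5×1) = 9
P[7] = max(1×9, 2×6, 3×4, 4×3, 5×2, 6×1) = 12
P[8] = max(1×12, 2×9, 3×6, …, 6×2, 7×1) = 18
One optimal split: 3 + 3 + 2; product 3×3×2 = 18.

18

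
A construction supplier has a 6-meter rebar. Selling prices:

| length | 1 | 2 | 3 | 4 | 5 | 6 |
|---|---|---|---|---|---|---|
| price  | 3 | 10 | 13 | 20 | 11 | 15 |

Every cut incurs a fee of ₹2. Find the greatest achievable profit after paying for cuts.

28

Consider every possible first cut. r[k] is the best of p[i]+r[k−i] over all sellable i≤k, charging 2 whenever i<k.
r[1] = 3
r[2] = max(3+3-2, 10+0) = 10
r[3] = max(3+10-2, 10+3-2, 13+0) = 13
r[4] = max(3+13-2, 10+10-2, 13+3-2, 20+0) = 20
r[5] = max(3+20-2, 10+13-2, 13+10-2, 20+3-2, 11+0) = 21
r[6] = max(3+21-2, 10+20-2, 13+13-2, 20+10-2, 11+3-2, 15+0) = 28
One optimal plan: pieces 4 + 2 (1 cut) → ₹30 − ₹2 = ₹28.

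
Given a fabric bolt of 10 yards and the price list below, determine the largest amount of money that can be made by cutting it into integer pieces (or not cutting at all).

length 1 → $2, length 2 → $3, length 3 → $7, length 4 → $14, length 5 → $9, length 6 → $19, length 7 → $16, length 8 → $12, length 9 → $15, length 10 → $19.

Build v[k] bottom-up: v[k] = max over allowed piece i of (p[i] + v[k−i]).
v[1] = 2
v[2] = max(2+2, 3+0) = 4
v[3] = max(2+4, 3+2, 7+0) = 7
v[4] = max(2+7, 3+4, 7+2, 14+0) = 14
v[5] = max(2+14, 3+7, 7+4, 14+2, 9+0) = 16
v[6] = max(2+16, 3+14, 7+7, 14+4, 9+2, 19+0) = 19
v[7] = max(2+19, 3+16, 7+14, …, 19+2, 16+0) = 21
v[8] = max(2+21, 3+19, 7+16, …, 16+2, 12+0) = 28
v[9] = max(2+28, 3+21, 7+19, …, 12+2, 15+0) = 30
v[10] = max(2+30, 3+28, 7+21, …, 15+2, 19+0) = 33
One optimal cutting: 6 + 4 → $19 + $14 = $33.

33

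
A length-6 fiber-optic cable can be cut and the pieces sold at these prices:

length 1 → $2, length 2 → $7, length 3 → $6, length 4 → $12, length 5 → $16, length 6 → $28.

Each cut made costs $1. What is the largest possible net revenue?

Let net[k] be the best obtainable value from length k. For each k, try every first piece i and keep the best of price[i] + net[k−i] minus the 1 cut fee when i<k.
net[1] = 2
net[2] = 7
net[3] = 8  (first piece 1, then net[2]=7)
net[4] = 13  (first piece 2, then net[2]=7)
net[5] = 16
net[6] = 28
Best is to make no cuts and sell whole for $28.

28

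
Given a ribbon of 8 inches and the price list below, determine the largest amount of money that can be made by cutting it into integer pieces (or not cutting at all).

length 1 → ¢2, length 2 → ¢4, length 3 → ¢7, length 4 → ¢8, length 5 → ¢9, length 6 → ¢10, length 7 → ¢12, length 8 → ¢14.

Consider every possible first cut. r[k] is the best of p[i]+r[k−i] over all sellable i≤k.
r[1] = 2
r[2] = 4  (first piece 1, then r[1]=2)
r[3] = 7
r[4] = 9  (first piece 1, then r[3]=7)
r[5] = 11  (first piece 1, then r[4]=9)
r[6] = 14  (first piece 3, then r[3]=7)
r[7] = 16  (first piece 1, then r[6]=14)
r[8] = 18  (first piece 1, then r[7]=16)
One optimal cutting: 3 + 3 + 1 + 1 → ¢7 + ¢7 + ¢2 + ¢2 = ¢18.

18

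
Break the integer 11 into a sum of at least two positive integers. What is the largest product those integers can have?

Define f[k] = max over 1≤i<k of i · max(k−i, f[k−i]); the inner max lets the remainder stay uncut if that's better.
f[2] = 1×max(1,0) = 1×1 = 1
f[3] = 1×max(2,1) = 1×2 = 2
f[4] = 2×max(2,1) = 2×2 = 4
f[5] = 2×max(3,2) = 2×3 = 6
f[6] = 3×max(3,2) = 3×3 = 9
f[7] = 2×max(5,6) = 2×6 = 12
f[8] = 2×max(6,9) = 2×9 = 18
f[9] = 3×max(6,9) = 3×9 = 27
f[10] = 2×max(8,18) = 2×18 = 36
f[11] = 2×max(9,27) = 2×27 = 54
One optimal split: 3 + 3 + 3 + 2; product 3×3×3×2 = 54.

54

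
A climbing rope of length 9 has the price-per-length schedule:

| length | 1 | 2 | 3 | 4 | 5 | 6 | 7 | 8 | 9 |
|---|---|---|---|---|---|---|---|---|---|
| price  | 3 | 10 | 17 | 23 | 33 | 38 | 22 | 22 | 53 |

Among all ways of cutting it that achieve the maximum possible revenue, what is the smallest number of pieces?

Let r[k] be the best obtainable value from length k. For each k, try every first piece i and keep the best of price[i] + r[k−i].
r[1] = 3
r[2] = max(3+3, 10+0) = 10
r[3] = max(3+10, 10+3, 17+0) = 17
r[4] = max(3+17, 10+10, 17+3, 23+0) = 23
r[5] = max(3+23, 10+17, 17+10, 23+3, 33+0) = 33
r[6] = max(3+33, 10+23, 17+17, 23+10, 33+3, 38+0) = 38
r[7] = max(3+38, 10+33, 17+23, …, 38+3, 22+0) = 43
r[8] = max(3+43, 10+38, 17+33, …, 22+3, 22+0) = 50
r[9] = max(3+50, 10+43, 17+38, …, 22+3, 53+0) = 56
Maximum revenue is €56.
Now minimize piece count subject to staying optimal: for each k, pieces[k] = 1 + min over i with p[i]+r[k−i]=r[k] of pieces[k−i].
pieces[6] = 1
pieces[7] = 2
pieces[8] = 2
pieces[9] = 2

2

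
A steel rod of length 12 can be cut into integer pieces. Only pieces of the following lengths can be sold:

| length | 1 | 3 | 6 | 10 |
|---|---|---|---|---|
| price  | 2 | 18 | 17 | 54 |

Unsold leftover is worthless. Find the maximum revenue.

Let r[k] be the best obtainable value from length k. For each k, try every first piece i and keep the best of price[i] + r[k−i].
r[1] = 2
r[2] = 4  (first piece 1, then r[1]=2)
r[3] = 18
r[4] = 20  (first piece 1, then r[3]=18)
r[5] = 22  (first piece 1, then r[4]=20)
r[6] = 36  (first piece 3, then r[3]=18)
r[7] = 38  (first piece 1, then r[6]=36)
r[8] = 40  (first piece 1, then r[7]=38)
r[9] = 54  (first piece 3, then r[6]=36)
r[10] = 56  (first piece 1, then r[9]=54)
r[11] = 58  (first piece 1, then r[10]=56)
r[12] = 72  (first piece 3, then r[9]=54)
One optimal cutting: 3 + 3 + 3 + 3 → $72.

72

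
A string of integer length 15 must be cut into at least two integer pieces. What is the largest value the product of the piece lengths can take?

243

Let prod[k] be the best product for length k (with at least one cut). For each first piece i, the rest contributes max(k−i, prod[k−i]).
Small cases: prod[2]=1, prod[3]=2, prod[4]=4, prod[5]=6, prod[6]=9, prod[7]=12, prod[8]=18, prod[9]=27, prod[10]=36.
prod[11] = 2×max(9,27) = 2×27 = 54
prod[12] = 3×max(9,27) = 3×27 = 81
prod[13] = 2×max(11,54) = 2×54 = 108
prod[14] = 2×max(12,81) = 2×81 = 162
prod[15] = 3×max(12,81) = 3×81 = 243
One optimal split: 3 + 3 + 3 + 3 + 3; product 3×3×3×3×3 = 243.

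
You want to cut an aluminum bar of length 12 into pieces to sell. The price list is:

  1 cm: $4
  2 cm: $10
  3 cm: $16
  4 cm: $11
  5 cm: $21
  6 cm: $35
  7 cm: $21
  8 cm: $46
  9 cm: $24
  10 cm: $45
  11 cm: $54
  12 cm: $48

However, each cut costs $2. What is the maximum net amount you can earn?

Let v[k] be the best obtainable value from length k. For each k, try every first piece i and keep the best of price[i] + v[k−i] minus the 2 cut fee when i<k.
v[1] = 4
v[2] = max(4+4-2, 10+0) = 10
v[3] = max(4+10-2, 10+4-2, 16+0) = 16
v[4] = max(4+16-2, 10+10-2, 16+4-2, 11+0) = 18
v[5] = max(4+18-2, 10+16-2, 16+10-2, 11+4-2, 21+0) = 24
v[6] = max(4+24-2, 10+18-2, 16+16-2, 11+10-2, 21+4-2, 35+0) = 35
v[7] = max(4+35-2, 10+24-2, 16+18-2, …, 35+4-2, 21+0) = 37
v[8] = max(4+37-2, 10+35-2, 16+24-2, …, 21+4-2, 46+0) = 46
v[9] = max(4+46-2, 10+37-2, 16+35-2, …, 46+4-2, 24+0) = 49
v[10] = max(4+49-2, 10+46-2, 16+37-2, …, 24+4-2, 45+0) = 54
v[11] = max(4+54-2, 10+49-2, 16+46-2, …, 45+4-2, 54+0) = 60
v[12] = max(4+60-2, 10+54-2, 16+49-2, …, 54+4-2, 48+0) = 68
One optimal plan: pieces 6 + 6 (1 cut) → $70 − $2 = $68.

68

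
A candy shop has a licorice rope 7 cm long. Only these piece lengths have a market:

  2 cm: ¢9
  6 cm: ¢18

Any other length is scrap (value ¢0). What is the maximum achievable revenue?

Consider every possible first cut. best[k] is the best of p[i]+best[k−i] over all sellable i≤k.
best[1] = 0
best[2] = 9
best[3] = 9
best[4] = 18  (first piece 2, then best[2]=9)
best[5] = 18
best[6] = max(9+18, 18+0) = 27
best[7] = max(9+18, 18+0) = 27
One optimal cutting: pieces 2 + 2 + 2 with 1 cm of scrap → ¢27.

27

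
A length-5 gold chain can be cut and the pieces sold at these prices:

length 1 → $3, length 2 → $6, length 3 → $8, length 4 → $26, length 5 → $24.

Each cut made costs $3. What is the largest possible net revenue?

26

Build v[k] bottom-up: v[k] = max over allowed piece i of (p[i] + v[k−i]) − 3 per cut.
v[1] = 3
v[2] = max(3+3-3, 6+0) = 6
v[3] = max(3+6-3, 6+3-3, 8+0) = 8
v[4] = max(3+8-3, 6+6-3, 8+3-3, 26+0) = 26
v[5] = max(3+26-3, 6+8-3, 8+6-3, 26+3-3, 24+0) = 26
One optimal plan: pieces 4 + 1 (1 cut) → $29 − $3 = $26.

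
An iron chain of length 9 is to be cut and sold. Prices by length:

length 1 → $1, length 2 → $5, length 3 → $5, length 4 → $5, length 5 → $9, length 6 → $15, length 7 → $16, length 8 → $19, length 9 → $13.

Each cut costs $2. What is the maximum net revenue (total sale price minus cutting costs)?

19

Build v[k] bottom-up: v[k] = max over allowed piece i of (p[i] + v[k−i]) − 2 per cut.
v[1] = 1
v[2] = 5
v[3] = 5
v[4] = 8  (first piece 2, then v[2]=5)
v[5] = 9
v[6] = 15
v[7] = 16
v[8] = 19
v[9] = 19  (first piece 2, then v[7]=16)
One optimal plan: pieces 7 + 2 (1 cut) → $21 − $2 = $19.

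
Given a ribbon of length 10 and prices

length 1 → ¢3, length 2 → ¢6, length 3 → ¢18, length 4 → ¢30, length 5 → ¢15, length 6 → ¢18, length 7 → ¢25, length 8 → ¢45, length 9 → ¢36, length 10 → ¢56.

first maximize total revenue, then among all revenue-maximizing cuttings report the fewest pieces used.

3

Build r[k] bottom-up: r[k] = max over allowed piece i of (p[i] + r[k−i]).
r[1] = 3
r[2] = max(3+3, 6+0) = 6
r[3] = max(3+6, 6+3, 18+0) = 18
r[4] = max(3+18, 6+6, 18+3, 30+0) = 30
r[5] = max(3+30, 6+18, 18+6, 30+3, 15+0) = 33
r[6] = max(3+33, 6+30, 18+18, 30+6, 15+3, 18+0) = 36
r[7] = max(3+36, 6+33, 18+30, …, 18+3, 25+0) = 48
r[8] = max(3+48, 6+36, 18+33, …, 25+3, 45+0) = 60
r[9] = max(3+60, 6+48, 18+36, …, 45+3, 36+0) = 63
r[10] = max(3+63, 6+60, 18+48, …, 36+3, 56+0) = 66
Maximum revenue is ¢66.
Now minimize piece count subject to staying optimal: for each k, pieces[k] = 1 + min over i with p[i]+r[k−i]=r[k] of pieces[k−i].
pieces[7] = 2
pieces[8] = 2
pieces[9] = 3
pieces[10] = 3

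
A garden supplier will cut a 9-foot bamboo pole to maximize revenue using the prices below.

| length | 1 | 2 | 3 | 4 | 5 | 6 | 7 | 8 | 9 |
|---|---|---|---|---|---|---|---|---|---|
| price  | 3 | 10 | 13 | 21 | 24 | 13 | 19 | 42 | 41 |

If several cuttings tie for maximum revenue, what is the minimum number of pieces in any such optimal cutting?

2

Build r[k] bottom-up: r[k] = max over allowed piece i of (p[i] + r[k−i]).
r[1] = 3
r[2] = max(3+3, 10+0) = 10
r[3] = max(3+10, 10+3, 13+0) = 13
r[4] = max(3+13, 10+10, 13+3, 21+0) = 21
r[5] = max(3+21, 10+13, 13+10, 21+3, 24+0) = 24
r[6] = max(3+24, 10+21, 13+13, 21+10, 24+3, 13+0) = 31
r[7] = max(3+31, 10+24, 13+21, …, 13+3, 19+0) = 34
r[8] = max(3+34, 10+31, 13+24, …, 19+3, 42+0) = 42
r[9] = max(3+42, 10+34, 13+31, …, 42+3, 41+0) = 45
Maximum revenue is $45.
Now minimize piece count subject to staying optimal: for each k, pieces[k] = 1 + min over i with p[i]+r[k−i]=r[k] of pieces[k−i].
pieces[6] = 2
pieces[7] = 2
pieces[8] = 1
pieces[9] = 2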